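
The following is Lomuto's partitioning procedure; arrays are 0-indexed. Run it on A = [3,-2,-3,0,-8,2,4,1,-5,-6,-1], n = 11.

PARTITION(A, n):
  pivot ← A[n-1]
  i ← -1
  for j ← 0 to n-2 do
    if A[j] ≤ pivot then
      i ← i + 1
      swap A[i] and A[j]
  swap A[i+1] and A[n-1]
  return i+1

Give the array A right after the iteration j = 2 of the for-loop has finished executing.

pivot=-1, i=-1
j=0: 3>-1, skip
j=1: -2≤-1, i=0, swap(0,1) ⇒ [-2,3,-3,0,-8,2,4,1,-5,-6,-1]
j=2: -3≤-1, i=1, swap(1,2) ⇒ [-2,-3,3,0,-8,2,4,1,-5,-6,-1]
(after j=2) A = [-2,-3,3,0,-8,2,4,1,-5,-6,-1]

[-2,-3,3,0,-8,2,4,1,-5,-6,-1]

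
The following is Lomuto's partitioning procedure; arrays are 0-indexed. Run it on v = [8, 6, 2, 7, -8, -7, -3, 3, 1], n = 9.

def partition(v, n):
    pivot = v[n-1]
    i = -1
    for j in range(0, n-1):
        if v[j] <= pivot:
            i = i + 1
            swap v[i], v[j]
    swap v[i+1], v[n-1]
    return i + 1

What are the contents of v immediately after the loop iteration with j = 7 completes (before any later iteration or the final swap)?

pivot=1, i=-1
j=0: 8>1, skip
j=1: 6>1, skip
j=2: 2>1, skip
j=3: 7>1, skip
j=4: -8≤1, i=0, swap(0,4) ⇒ [-8, 6, 2, 7, 8, -7, -3, 3, 1]
j=5: -7≤1, i=1, swap(1,5) ⇒ [-8, -7, 2, 7, 8, 6, -3, 3, 1]
j=6: -3≤1, i=2, swap(2,6) ⇒ [-8, -7, -3, 7, 8, 6, 2, 3, 1]
j=7: 3>1, skip
(after j=7) v = [-8, -7, -3, 7, 8, 6, 2, 3, 1]

[-8, -7, -3, 7, 8, 6, 2, 3, 1]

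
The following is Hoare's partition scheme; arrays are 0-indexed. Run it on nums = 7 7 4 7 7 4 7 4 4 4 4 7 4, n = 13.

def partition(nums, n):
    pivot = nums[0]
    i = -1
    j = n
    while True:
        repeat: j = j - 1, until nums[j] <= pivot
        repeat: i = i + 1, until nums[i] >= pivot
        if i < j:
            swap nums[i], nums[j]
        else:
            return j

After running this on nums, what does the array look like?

4 7 4 4 4 4 4 4 7 7 7 7 7

pivot = nums[0] = 7; i = -1, j = 13
j→12 (nums[12]=4≤7), i→0 (nums[0]=7≥7); i<j, swap → 4 7 4 7 7 4 7 4 4 4 4 7 7
j→11 (nums[11]=7≤7), i→1 (nums[1]=7≥7); i<j, swap → 4 7 4 7 7 4 7 4 4 4 4 7 7
j→10 (nums[10]=4≤7), i→3 (nums[3]=7≥7); i<j, swap → 4 7 4 4 7 4 7 4 4 4 7 7 7
j→9 (nums[9]=4≤7), i→4 (nums[4]=7≥7); i<j, swap → 4 7 4 4 4 4 7 4 4 7 7 7 7
j→8 (nums[8]=4≤7), i→6 (nums[6]=7≥7); i<j, swap → 4 7 4 4 4 4 4 4 7 7 7 7 7
j→7, i→8; i≥j, return j=7. nums = 4 7 4 4 4 4 4 4 7 7 7 7 7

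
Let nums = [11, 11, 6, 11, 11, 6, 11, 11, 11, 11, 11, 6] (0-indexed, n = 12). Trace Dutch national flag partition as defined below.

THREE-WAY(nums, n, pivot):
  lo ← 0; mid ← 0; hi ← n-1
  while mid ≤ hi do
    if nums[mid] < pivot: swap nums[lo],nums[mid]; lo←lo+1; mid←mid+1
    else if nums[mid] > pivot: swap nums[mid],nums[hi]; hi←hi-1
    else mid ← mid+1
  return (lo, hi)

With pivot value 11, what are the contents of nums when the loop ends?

[6, 6, 6, 11, 11, 11, 11, 11, 11, 11, 11, 11]

lo=0 mid=0 hi=11
11=11: mid=1
11=11: mid=2
6<11: swap(0,2), lo=1 mid=3 ⇒ [6, 11, 11, 11, 11, 6, 11, 11, 11, 11, 11, 6]
11=11: mid=4
11=11: mid=5
6<11: swap(1,5), lo=2 mid=6 ⇒ [6, 6, 11, 11, 11, 11, 11, 11, 11, 11, 11, 6]
11=11: mid=7
11=11: mid=8
11=11: mid=9
11=11: mid=10
11=11: mid=11
6<11: swap(2,11), lo=3 mid=12 ⇒ [6, 6, 6, 11, 11, 11, 11, 11, 11, 11, 11, 11]
done. lo=3 hi=11; nums=[6, 6, 6, 11, 11, 11, 11, 11, 11, 11, 11, 11]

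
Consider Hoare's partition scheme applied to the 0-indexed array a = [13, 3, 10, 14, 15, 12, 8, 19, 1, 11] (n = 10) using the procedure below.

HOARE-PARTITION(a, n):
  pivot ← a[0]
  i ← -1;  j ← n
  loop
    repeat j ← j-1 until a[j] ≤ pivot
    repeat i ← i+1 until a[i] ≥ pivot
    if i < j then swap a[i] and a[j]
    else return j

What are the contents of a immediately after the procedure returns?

[11, 3, 10, 1, 8, 12, 15, 19, 14, 13]

pivot = a[0] = 13; i = -1, j = 10
j→9 (a[9]=11≤13), i→0 (a[0]=13≥13); i<j, swap → [11, 3, 10, 14, 15, 12, 8, 19, 1, 13]
j→8 (a[8]=1≤13), i→3 (a[3]=14≥13); i<j, swap → [11, 3, 10, 1, 15, 12, 8, 19, 14, 13]
j→6 (a[6]=8≤13), i→4 (a[4]=15≥13); i<j, swap → [11, 3, 10, 1, 8, 12, 15, 19, 14, 13]
j→5, i→6; i≥j, return j=5. a = [11, 3, 10, 1, 8, 12, 15, 19, 14, 13]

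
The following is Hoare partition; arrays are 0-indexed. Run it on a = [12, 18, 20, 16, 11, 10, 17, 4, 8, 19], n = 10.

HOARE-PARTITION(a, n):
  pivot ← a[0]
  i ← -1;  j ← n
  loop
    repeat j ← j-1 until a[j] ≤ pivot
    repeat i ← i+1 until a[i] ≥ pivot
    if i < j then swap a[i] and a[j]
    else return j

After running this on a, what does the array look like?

[8, 4, 10, 11, 16, 20, 17, 18, 12, 19]

pivot = a[0] = 12; i = -1, j = 10
j→8 (a[8]=8≤12), i→0 (a[0]=12≥12); i<j, swap → [8, 18, 20, 16, 11, 10, 17, 4, 12, 19]
j→7 (a[7]=4≤12), i→1 (a[1]=18≥12); i<j, swap → [8, 4, 20, 16, 11, 10, 17, 18, 12, 19]
j→5 (a[5]=10≤12), i→2 (a[2]=20≥12); i<j, swap → [8, 4, 10, 16, 11, 20, 17, 18, 12, 19]
j→4 (a[4]=11≤12), i→3 (a[3]=16≥12); i<j, swap → [8, 4, 10, 11, 16, 20, 17, 18, 12, 19]
j→3, i→4; i≥j, return j=3. a = [8, 4, 10, 11, 16, 20, 17, 18, 12, 19]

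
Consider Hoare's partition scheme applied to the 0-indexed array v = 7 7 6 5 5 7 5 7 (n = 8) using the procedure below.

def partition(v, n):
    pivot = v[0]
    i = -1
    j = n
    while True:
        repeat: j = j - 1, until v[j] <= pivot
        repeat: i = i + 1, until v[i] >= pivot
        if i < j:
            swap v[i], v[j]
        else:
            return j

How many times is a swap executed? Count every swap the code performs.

2

pivot = v[0] = 7; i = -1, j = 8
j→7 (v[7]=7≤7), i→0 (v[0]=7≥7); i<j, swap → 7 7 6 5 5 7 5 7
j→6 (v[6]=5≤7), i→1 (v[1]=7≥7); i<j, swap → 7 5 6 5 5 7 7 7
j→5, i→5; i≥j, return j=5. v = 7 5 6 5 5 7 7 7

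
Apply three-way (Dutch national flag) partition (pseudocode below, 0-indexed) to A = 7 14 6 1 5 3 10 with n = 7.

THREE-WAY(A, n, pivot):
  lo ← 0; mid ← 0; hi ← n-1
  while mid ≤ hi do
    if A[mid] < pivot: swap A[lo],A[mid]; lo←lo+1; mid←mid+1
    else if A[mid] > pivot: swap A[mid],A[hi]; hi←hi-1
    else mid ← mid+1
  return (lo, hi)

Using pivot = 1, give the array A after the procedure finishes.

1 6 14 5 3 10 7

lo=0 mid=0 hi=6
7>1: swap(0,6), hi=5 ⇒ 10 14 6 1 5 3 7
10>1: swap(0,5), hi=4 ⇒ 3 14 6 1 5 10 7
3>1: swap(0,4), hi=3 ⇒ 5 14 6 1 3 10 7
5>1: swap(0,3), hi=2 ⇒ 1 14 6 5 3 10 7
1=1: mid=1
14>1: swap(1,2), hi=1 ⇒ 1 6 14 5 3 10 7
6>1: swap(1,1), hi=0 ⇒ 1 6 14 5 3 10 7
done. lo=0 hi=0; A=1 6 14 5 3 10 7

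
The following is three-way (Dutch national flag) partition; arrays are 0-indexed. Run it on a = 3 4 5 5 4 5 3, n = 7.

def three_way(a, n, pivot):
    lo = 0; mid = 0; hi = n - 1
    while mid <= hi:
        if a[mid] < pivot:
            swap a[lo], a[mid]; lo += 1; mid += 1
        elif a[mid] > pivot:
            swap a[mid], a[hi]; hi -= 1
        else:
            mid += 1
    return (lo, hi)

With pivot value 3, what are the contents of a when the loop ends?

3 3 5 4 5 5 4

lo=0 mid=0 hi=6
3=3: mid=1
4>3: swap(1,6), hi=5 ⇒ 3 3 5 5 4 5 4
3=3: mid=2
5>3: swap(2,5), hi=4 ⇒ 3 3 5 5 4 5 4
5>3: swap(2,4), hi=3 ⇒ 3 3 4 5 5 5 4
4>3: swap(2,3), hi=2 ⇒ 3 3 5 4 5 5 4
5>3: swap(2,2), hi=1 ⇒ 3 3 5 4 5 5 4
done. lo=0 hi=1; a=3 3 5 4 5 5 4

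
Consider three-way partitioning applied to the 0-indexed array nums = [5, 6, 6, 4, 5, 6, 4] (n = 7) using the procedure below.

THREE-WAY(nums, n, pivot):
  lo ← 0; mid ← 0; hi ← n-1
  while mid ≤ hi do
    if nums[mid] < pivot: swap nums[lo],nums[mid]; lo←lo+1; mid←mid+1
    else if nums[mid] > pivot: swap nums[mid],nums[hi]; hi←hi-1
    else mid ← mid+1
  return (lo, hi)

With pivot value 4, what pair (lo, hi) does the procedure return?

pivot = 4; lo=0, mid=0, hi=6
nums[mid]=5>4: swap nums[0],nums[6]; hi=5 → [4, 6, 6, 4, 5, 6, 5]
nums[mid]=4=4: mid=1
nums[mid]=6>4: swap nums[1],nums[5]; hi=4 → [4, 6, 6, 4, 5, 6, 5]
nums[mid]=6>4: swap nums[1],nums[4]; hi=3 → [4, 5, 6, 4, 6, 6, 5]
nums[mid]=5>4: swap nums[1],nums[3]; hi=2 → [4, 4, 6, 5, 6, 6, 5]
nums[mid]=4=4: mid=2
nums[mid]=6>4: swap nums[2],nums[2]; hi=1 → [4, 4, 6, 5, 6, 6, 5]
end: lo=0, hi=1; nums = [4, 4, 6, 5, 6, 6, 5]

(0, 1)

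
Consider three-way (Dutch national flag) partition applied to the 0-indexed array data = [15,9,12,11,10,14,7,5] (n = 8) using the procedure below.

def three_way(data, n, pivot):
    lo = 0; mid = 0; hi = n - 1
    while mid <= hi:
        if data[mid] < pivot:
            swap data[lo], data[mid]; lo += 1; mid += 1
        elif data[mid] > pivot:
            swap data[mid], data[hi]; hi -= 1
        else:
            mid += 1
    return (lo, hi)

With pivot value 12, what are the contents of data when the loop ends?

lo=0 mid=0 hi=7
15>12: swap(0,7), hi=6 ⇒ [5,9,12,11,10,14,7,15]
5<12: swap(0,0), lo=1 mid=1 ⇒ [5,9,12,11,10,14,7,15]
9<12: swap(1,1), lo=2 mid=2 ⇒ [5,9,12,11,10,14,7,15]
12=12: mid=3
11<12: swap(2,3), lo=3 mid=4 ⇒ [5,9,11,12,10,14,7,15]
10<12: swap(3,4), lo=4 mid=5 ⇒ [5,9,11,10,12,14,7,15]
14>12: swap(5,6), hi=5 ⇒ [5,9,11,10,12,7,14,15]
7<12: swap(4,5), lo=5 mid=6 ⇒ [5,9,11,10,7,12,14,15]
done. lo=5 hi=5; data=[5,9,11,10,7,12,14,15]

[5,9,11,10,7,12,14,15]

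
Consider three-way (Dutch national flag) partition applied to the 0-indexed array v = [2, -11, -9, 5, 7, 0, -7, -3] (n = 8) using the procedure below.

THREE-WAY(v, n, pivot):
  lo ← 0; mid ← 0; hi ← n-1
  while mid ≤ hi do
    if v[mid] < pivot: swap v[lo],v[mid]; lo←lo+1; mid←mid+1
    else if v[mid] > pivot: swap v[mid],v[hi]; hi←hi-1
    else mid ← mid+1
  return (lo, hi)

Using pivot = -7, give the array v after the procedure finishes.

lo=0 mid=0 hi=7
2>-7: swap(0,7), hi=6 ⇒ [-3, -11, -9, 5, 7, 0, -7, 2]
-3>-7: swap(0,6), hi=5 ⇒ [-7, -11, -9, 5, 7, 0, -3, 2]
-7=-7: mid=1
-11<-7: swap(0,1), lo=1 mid=2 ⇒ [-11, -7, -9, 5, 7, 0, -3, 2]
-9<-7: swap(1,2), lo=2 mid=3 ⇒ [-11, -9, -7, 5, 7, 0, -3, 2]
5>-7: swap(3,5), hi=4 ⇒ [-11, -9, -7, 0, 7, 5, -3, 2]
0>-7: swap(3,4), hi=3 ⇒ [-11, -9, -7, 7, 0, 5, -3, 2]
7>-7: swap(3,3), hi=2 ⇒ [-11, -9, -7, 7, 0, 5, -3, 2]
done. lo=2 hi=2; v=[-11, -9, -7, 7, 0, 5, -3, 2]

[-11, -9, -7, 7, 0, 5, -3, 2]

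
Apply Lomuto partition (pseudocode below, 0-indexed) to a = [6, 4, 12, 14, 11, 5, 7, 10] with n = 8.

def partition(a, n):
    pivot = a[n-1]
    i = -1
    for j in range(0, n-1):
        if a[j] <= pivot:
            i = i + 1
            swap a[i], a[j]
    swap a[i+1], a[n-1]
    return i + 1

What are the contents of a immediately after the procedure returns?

[6, 4, 5, 7, 10, 12, 14, 11]

pivot=10, i=-1
j=0: 6≤10, i=0, swap(0,0) ⇒ [6, 4, 12, 14, 11, 5, 7, 10]
j=1: 4≤10, i=1, swap(1,1) ⇒ [6, 4, 12, 14, 11, 5, 7, 10]
j=2: 12>10, skip
j=3: 14>10, skip
j=4: 11>10, skip
j=5: 5≤10, i=2, swap(2,5) ⇒ [6, 4, 5, 14, 11, 12, 7, 10]
j=6: 7≤10, i=3, swap(3,6) ⇒ [6, 4, 5, 7, 11, 12, 14, 10]
swap(4,7) ⇒ [6, 4, 5, 7, 10, 12, 14, 11]; return 4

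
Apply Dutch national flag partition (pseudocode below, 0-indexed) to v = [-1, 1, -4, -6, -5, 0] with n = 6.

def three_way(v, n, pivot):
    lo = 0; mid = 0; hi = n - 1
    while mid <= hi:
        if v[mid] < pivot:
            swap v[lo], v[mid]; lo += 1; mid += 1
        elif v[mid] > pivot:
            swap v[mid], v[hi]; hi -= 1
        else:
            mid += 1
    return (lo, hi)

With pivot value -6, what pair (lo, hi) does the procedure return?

(0, 0)

lo=0 mid=0 hi=5
-1>-6: swap(0,5), hi=4 ⇒ [0, 1, -4, -6, -5, -1]
0>-6: swap(0,4), hi=3 ⇒ [-5, 1, -4, -6, 0, -1]
-5>-6: swap(0,3), hi=2 ⇒ [-6, 1, -4, -5, 0, -1]
-6=-6: mid=1
1>-6: swap(1,2), hi=1 ⇒ [-6, -4, 1, -5, 0, -1]
-4>-6: swap(1,1), hi=0 ⇒ [-6, -4, 1, -5, 0, -1]
done. lo=0 hi=0; v=[-6, -4, 1, -5, 0, -1]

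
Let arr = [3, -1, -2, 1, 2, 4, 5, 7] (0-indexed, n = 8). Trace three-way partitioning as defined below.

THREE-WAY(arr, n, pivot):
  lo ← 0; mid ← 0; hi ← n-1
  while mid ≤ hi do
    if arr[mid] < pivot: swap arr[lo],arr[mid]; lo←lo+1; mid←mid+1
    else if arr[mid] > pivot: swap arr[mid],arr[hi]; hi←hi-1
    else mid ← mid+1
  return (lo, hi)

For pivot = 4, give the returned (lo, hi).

(5, 5)

pivot = 4; lo=0, mid=0, hi=7
arr[mid]=3<4: swap arr[0],arr[0]; lo=1,mid=1 → [3, -1, -2, 1, 2, 4, 5, 7]
arr[mid]=-1<4: swap arr[1],arr[1]; lo=2,mid=2 → [3, -1, -2, 1, 2, 4, 5, 7]
arr[mid]=-2<4: swap arr[2],arr[2]; lo=3,mid=3 → [3, -1, -2, 1, 2, 4, 5, 7]
arr[mid]=1<4: swap arr[3],arr[3]; lo=4,mid=4 → [3, -1, -2, 1, 2, 4, 5, 7]
arr[mid]=2<4: swap arr[4],arr[4]; lo=5,mid=5 → [3, -1, -2, 1, 2, 4, 5, 7]
arr[mid]=4=4: mid=6
arr[mid]=5>4: swap arr[6],arr[7]; hi=6 → [3, -1, -2, 1, 2, 4, 7, 5]
arr[mid]=7>4: swap arr[6],arr[6]; hi=5 → [3, -1, -2, 1, 2, 4, 7, 5]
end: lo=5, hi=5; arr = [3, -1, -2, 1, 2, 4, 7, 5]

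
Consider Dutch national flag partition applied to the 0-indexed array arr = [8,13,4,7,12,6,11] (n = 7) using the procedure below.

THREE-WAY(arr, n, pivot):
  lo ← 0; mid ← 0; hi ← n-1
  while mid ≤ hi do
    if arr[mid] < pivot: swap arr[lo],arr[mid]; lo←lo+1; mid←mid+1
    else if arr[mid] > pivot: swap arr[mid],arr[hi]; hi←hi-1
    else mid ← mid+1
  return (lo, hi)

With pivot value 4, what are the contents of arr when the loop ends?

lo=0 mid=0 hi=6
8>4: swap(0,6), hi=5 ⇒ [11,13,4,7,12,6,8]
11>4: swap(0,5), hi=4 ⇒ [6,13,4,7,12,11,8]
6>4: swap(0,4), hi=3 ⇒ [12,13,4,7,6,11,8]
12>4: swap(0,3), hi=2 ⇒ [7,13,4,12,6,11,8]
7>4: swap(0,2), hi=1 ⇒ [4,13,7,12,6,11,8]
4=4: mid=1
13>4: swap(1,1), hi=0 ⇒ [4,13,7,12,6,11,8]
done. lo=0 hi=0; arr=[4,13,7,12,6,11,8]

[4,13,7,12,6,11,8]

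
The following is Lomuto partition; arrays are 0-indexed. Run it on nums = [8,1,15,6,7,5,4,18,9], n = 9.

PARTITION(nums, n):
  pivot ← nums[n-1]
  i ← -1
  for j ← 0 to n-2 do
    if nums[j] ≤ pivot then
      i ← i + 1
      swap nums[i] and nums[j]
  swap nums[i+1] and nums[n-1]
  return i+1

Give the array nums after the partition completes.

[8,1,6,7,5,4,9,18,15]

pivot=9, i=-1
j=0: 8≤9, i=0, swap(0,0) ⇒ [8,1,15,6,7,5,4,18,9]
j=1: 1≤9, i=1, swap(1,1) ⇒ [8,1,15,6,7,5,4,18,9]
j=2: 15>9, skip
j=3: 6≤9, i=2, swap(2,3) ⇒ [8,1,6,15,7,5,4,18,9]
j=4: 7≤9, i=3, swap(3,4) ⇒ [8,1,6,7,15,5,4,18,9]
j=5: 5≤9, i=4, swap(4,5) ⇒ [8,1,6,7,5,15,4,18,9]
j=6: 4≤9, i=5, swap(5,6) ⇒ [8,1,6,7,5,4,15,18,9]
j=7: 18>9, skip
swap(6,8) ⇒ [8,1,6,7,5,4,9,18,15]; return 6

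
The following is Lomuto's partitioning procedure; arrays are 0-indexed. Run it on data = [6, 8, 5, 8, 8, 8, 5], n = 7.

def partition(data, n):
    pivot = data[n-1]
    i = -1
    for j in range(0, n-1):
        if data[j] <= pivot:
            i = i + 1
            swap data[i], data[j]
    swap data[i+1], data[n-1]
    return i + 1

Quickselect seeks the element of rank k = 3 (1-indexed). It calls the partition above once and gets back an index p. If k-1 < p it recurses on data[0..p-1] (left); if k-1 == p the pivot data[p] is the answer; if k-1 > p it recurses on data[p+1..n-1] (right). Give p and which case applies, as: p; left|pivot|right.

1; right

pivot=5, i=-1
j=0: 6>5, skip
j=1: 8>5, skip
j=2: 5≤5, i=0, swap(0,2) ⇒ [5, 8, 6, 8, 8, 8, 5]
j=3: 8>5, skip
j=4: 8>5, skip
j=5: 8>5, skip
swap(1,6) ⇒ [5, 5, 6, 8, 8, 8, 8]; return 1
p = 1; k-1 = 2 > 1 ⇒ right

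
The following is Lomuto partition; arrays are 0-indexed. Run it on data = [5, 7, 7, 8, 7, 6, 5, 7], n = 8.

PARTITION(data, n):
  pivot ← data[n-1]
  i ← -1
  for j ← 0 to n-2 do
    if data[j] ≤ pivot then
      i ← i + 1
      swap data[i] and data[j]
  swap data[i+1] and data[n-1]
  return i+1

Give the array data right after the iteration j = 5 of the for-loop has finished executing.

[5, 7, 7, 7, 6, 8, 5, 7]

pivot=7, i=-1
j=0: 5≤7, i=0, swap(0,0) ⇒ [5, 7, 7, 8, 7, 6, 5, 7]
j=1: 7≤7, i=1, swap(1,1) ⇒ [5, 7, 7, 8, 7, 6, 5, 7]
j=2: 7≤7, i=2, swap(2,2) ⇒ [5, 7, 7, 8, 7, 6, 5, 7]
j=3: 8>7, skip
j=4: 7≤7, i=3, swap(3,4) ⇒ [5, 7, 7, 7, 8, 6, 5, 7]
j=5: 6≤7, i=4, swap(4,5) ⇒ [5, 7, 7, 7, 6, 8, 5, 7]
(after j=5) data = [5, 7, 7, 7, 6, 8, 5, 7]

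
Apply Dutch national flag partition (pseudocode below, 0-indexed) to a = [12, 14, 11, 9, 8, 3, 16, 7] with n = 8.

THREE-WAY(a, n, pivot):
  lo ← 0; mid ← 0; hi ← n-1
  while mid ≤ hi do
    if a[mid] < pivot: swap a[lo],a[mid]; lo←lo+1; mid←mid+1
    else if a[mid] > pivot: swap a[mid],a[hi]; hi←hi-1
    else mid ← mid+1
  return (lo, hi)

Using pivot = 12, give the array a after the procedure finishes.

[7, 11, 9, 8, 3, 12, 16, 14]

lo=0 mid=0 hi=7
12=12: mid=1
14>12: swap(1,7), hi=6 ⇒ [12, 7, 11, 9, 8, 3, 16, 14]
7<12: swap(0,1), lo=1 mid=2 ⇒ [7, 12, 11, 9, 8, 3, 16, 14]
11<12: swap(1,2), lo=2 mid=3 ⇒ [7, 11, 12, 9, 8, 3, 16, 14]
9<12: swap(2,3), lo=3 mid=4 ⇒ [7, 11, 9, 12, 8, 3, 16, 14]
8<12: swap(3,4), lo=4 mid=5 ⇒ [7, 11, 9, 8, 12, 3, 16, 14]
3<12: swap(4,5), lo=5 mid=6 ⇒ [7, 11, 9, 8, 3, 12, 16, 14]
16>12: swap(6,6), hi=5 ⇒ [7, 11, 9, 8, 3, 12, 16, 14]
done. lo=5 hi=5; a=[7, 11, 9, 8, 3, 12, 16, 14]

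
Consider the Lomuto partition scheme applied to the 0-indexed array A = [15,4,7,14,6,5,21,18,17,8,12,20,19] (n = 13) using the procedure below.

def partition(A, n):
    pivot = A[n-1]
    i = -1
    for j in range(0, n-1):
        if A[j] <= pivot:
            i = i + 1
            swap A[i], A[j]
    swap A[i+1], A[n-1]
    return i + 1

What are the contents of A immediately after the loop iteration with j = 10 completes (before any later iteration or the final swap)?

pivot=19, i=-1
j=0: 15≤19, i=0, swap(0,0) ⇒ [15,4,7,14,6,5,21,18,17,8,12,20,19]
j=1: 4≤19, i=1, swap(1,1) ⇒ [15,4,7,14,6,5,21,18,17,8,12,20,19]
j=2: 7≤19, i=2, swap(2,2) ⇒ [15,4,7,14,6,5,21,18,17,8,12,20,19]
j=3: 14≤19, i=3, swap(3,3) ⇒ [15,4,7,14,6,5,21,18,17,8,12,20,19]
j=4: 6≤19, i=4, swap(4,4) ⇒ [15,4,7,14,6,5,21,18,17,8,12,20,19]
j=5: 5≤19, i=5, swap(5,5) ⇒ [15,4,7,14,6,5,21,18,17,8,12,20,19]
j=6: 21>19, skip
j=7: 18≤19, i=6, swap(6,7) ⇒ [15,4,7,14,6,5,18,21,17,8,12,20,19]
j=8: 17≤19, i=7, swap(7,8) ⇒ [15,4,7,14,6,5,18,17,21,8,12,20,19]
j=9: 8≤19, i=8, swap(8,9) ⇒ [15,4,7,14,6,5,18,17,8,21,12,20,19]
j=10: 12≤19, i=9, swap(9,10) ⇒ [15,4,7,14,6,5,18,17,8,12,21,20,19]
(after j=10) A = [15,4,7,14,6,5,18,17,8,12,21,20,19]

[15,4,7,14,6,5,18,17,8,12,21,20,19]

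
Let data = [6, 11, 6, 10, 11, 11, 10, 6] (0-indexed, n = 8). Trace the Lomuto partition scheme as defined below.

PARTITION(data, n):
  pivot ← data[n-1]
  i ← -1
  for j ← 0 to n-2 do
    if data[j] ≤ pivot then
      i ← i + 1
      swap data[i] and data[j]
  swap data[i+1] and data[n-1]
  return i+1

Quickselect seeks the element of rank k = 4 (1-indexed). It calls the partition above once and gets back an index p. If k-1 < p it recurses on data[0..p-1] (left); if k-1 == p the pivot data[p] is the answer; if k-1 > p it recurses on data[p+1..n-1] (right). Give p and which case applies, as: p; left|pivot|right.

pivot = data[7] = 6; i = -1
j=0: data[0]=6 ≤ 6 → i=0, swap data[0],data[0] (no change) → [6, 11, 6, 10, 11, 11, 10, 6]
j=1: data[1]=11 > 6 → no swap
j=2: data[2]=6 ≤ 6 → i=1, swap data[1],data[2] → [6, 6, 11, 10, 11, 11, 10, 6]
j=3: data[3]=10 > 6 → no swap
j=4: data[4]=11 > 6 → no swap
j=5: data[5]=11 > 6 → no swap
j=6: data[6]=10 > 6 → no swap
final swap data[2],data[7] → [6, 6, 6, 10, 11, 11, 10, 11]; return 2
p = 2; k-1 = 3 > 2 ⇒ right

2; right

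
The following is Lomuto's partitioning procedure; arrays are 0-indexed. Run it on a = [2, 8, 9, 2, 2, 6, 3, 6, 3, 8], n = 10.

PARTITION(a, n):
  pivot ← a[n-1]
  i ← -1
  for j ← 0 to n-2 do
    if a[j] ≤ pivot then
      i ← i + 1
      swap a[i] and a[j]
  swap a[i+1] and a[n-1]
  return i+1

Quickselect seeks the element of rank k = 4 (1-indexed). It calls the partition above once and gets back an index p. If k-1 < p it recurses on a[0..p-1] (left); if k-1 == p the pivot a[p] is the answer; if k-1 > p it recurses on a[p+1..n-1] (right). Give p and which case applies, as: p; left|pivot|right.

8; left

pivot = a[9] = 8; i = -1
j=0: a[0]=2 ≤ 8 → i=0, swap a[0],a[0] (no change) → [2, 8, 9, 2, 2, 6, 3, 6, 3, 8]
j=1: a[1]=8 ≤ 8 → i=1, swap a[1],a[1] (no change) → [2, 8, 9, 2, 2, 6, 3, 6, 3, 8]
j=2: a[2]=9 > 8 → no swap
j=3: a[3]=2 ≤ 8 → i=2, swap a[2],a[3] → [2, 8, 2, 9, 2, 6, 3, 6, 3, 8]
j=4: a[4]=2 ≤ 8 → i=3, swap a[3],a[4] → [2, 8, 2, 2, 9, 6, 3, 6, 3, 8]
j=5: a[5]=6 ≤ 8 → i=4, swap a[4],a[5] → [2, 8, 2, 2, 6, 9, 3, 6, 3, 8]
j=6: a[6]=3 ≤ 8 → i=5, swap a[5],a[6] → [2, 8, 2, 2, 6, 3, 9, 6, 3, 8]
j=7: a[7]=6 ≤ 8 → i=6, swap a[6],a[7] → [2, 8, 2, 2, 6, 3, 6, 9, 3, 8]
j=8: a[8]=3 ≤ 8 → i=7, swap a[7],a[8] → [2, 8, 2, 2, 6, 3, 6, 3, 9, 8]
final swap a[8],a[9] → [2, 8, 2, 2, 6, 3, 6, 3, 8, 9]; return 8
p = 8; k-1 = 3 < 8 ⇒ left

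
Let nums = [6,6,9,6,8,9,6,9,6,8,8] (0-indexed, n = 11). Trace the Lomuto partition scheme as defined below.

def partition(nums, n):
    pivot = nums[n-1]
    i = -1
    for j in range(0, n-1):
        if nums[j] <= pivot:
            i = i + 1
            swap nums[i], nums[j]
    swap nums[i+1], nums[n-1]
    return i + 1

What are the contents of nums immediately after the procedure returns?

[6,6,6,8,6,6,8,8,9,9,9]

pivot = nums[10] = 8; i = -1
j=0: nums[0]=6 ≤ 8 → i=0, swap nums[0],nums[0] (no change) → [6,6,9,6,8,9,6,9,6,8,8]
j=1: nums[1]=6 ≤ 8 → i=1, swap nums[1],nums[1] (no change) → [6,6,9,6,8,9,6,9,6,8,8]
j=2: nums[2]=9 > 8 → no swap
j=3: nums[3]=6 ≤ 8 → i=2, swap nums[2],nums[3] → [6,6,6,9,8,9,6,9,6,8,8]
j=4: nums[4]=8 ≤ 8 → i=3, swap nums[3],nums[4] → [6,6,6,8,9,9,6,9,6,8,8]
j=5: nums[5]=9 > 8 → no swap
j=6: nums[6]=6 ≤ 8 → i=4, swap nums[4],nums[6] → [6,6,6,8,6,9,9,9,6,8,8]
j=7: nums[7]=9 > 8 → no swap
j=8: nums[8]=6 ≤ 8 → i=5, swap nums[5],nums[8] → [6,6,6,8,6,6,9,9,9,8,8]
j=9: nums[9]=8 ≤ 8 → i=6, swap nums[6],nums[9] → [6,6,6,8,6,6,8,9,9,9,8]
final swap nums[7],nums[10] → [6,6,6,8,6,6,8,8,9,9,9]; return 7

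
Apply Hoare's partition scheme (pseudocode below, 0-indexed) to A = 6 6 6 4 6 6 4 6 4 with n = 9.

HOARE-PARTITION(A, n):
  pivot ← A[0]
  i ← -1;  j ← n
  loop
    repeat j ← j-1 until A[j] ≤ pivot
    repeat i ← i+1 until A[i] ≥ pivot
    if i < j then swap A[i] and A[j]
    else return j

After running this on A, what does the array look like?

pivot=6
j stops at 8 (4), i stops at 0 (6); swap ⇒ 4 6 6 4 6 6 4 6 6
j stops at 7 (6), i stops at 1 (6); swap ⇒ 4 6 6 4 6 6 4 6 6
j stops at 6 (4), i stops at 2 (6); swap ⇒ 4 6 4 4 6 6 6 6 6
j stops at 5 (6), i stops at 4 (6); swap ⇒ 4 6 4 4 6 6 6 6 6
j stops at 4, i stops at 5; i≥j ⇒ return 4. A=4 6 4 4 6 6 6 6 6

4 6 4 4 6 6 6 6 6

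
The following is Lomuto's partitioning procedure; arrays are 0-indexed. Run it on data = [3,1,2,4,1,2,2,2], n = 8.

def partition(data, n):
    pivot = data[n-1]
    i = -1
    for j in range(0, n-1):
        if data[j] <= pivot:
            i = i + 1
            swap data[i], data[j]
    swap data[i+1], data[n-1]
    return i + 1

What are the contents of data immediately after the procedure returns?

pivot=2, i=-1
j=0: 3>2, skip
j=1: 1≤2, i=0, swap(0,1) ⇒ [1,3,2,4,1,2,2,2]
j=2: 2≤2, i=1, swap(1,2) ⇒ [1,2,3,4,1,2,2,2]
j=3: 4>2, skip
j=4: 1≤2, i=2, swap(2,4) ⇒ [1,2,1,4,3,2,2,2]
j=5: 2≤2, i=3, swap(3,5) ⇒ [1,2,1,2,3,4,2,2]
j=6: 2≤2, i=4, swap(4,6) ⇒ [1,2,1,2,2,4,3,2]
swap(5,7) ⇒ [1,2,1,2,2,2,3,4]; return 5

[1,2,1,2,2,2,3,4]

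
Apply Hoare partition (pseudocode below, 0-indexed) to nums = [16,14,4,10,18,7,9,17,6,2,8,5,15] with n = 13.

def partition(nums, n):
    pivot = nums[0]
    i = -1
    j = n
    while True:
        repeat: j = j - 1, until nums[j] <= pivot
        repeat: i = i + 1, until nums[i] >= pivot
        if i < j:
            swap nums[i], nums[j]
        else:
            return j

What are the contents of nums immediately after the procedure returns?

[15,14,4,10,5,7,9,8,6,2,17,18,16]

pivot = nums[0] = 16; i = -1, j = 13
j→12 (nums[12]=15≤16), i→0 (nums[0]=16≥16); i<j, swap → [15,14,4,10,18,7,9,17,6,2,8,5,16]
j→11 (nums[11]=5≤16), i→4 (nums[4]=18≥16); i<j, swap → [15,14,4,10,5,7,9,17,6,2,8,18,16]
j→10 (nums[10]=8≤16), i→7 (nums[7]=17≥16); i<j, swap → [15,14,4,10,5,7,9,8,6,2,17,18,16]
j→9, i→10; i≥j, return j=9. nums = [15,14,4,10,5,7,9,8,6,2,17,18,16]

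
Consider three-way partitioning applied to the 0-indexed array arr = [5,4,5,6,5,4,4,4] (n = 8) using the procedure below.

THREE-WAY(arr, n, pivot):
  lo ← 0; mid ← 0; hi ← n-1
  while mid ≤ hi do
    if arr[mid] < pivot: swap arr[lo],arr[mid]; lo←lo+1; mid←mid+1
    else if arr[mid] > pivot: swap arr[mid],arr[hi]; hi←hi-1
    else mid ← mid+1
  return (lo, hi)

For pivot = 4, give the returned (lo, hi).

lo=0 mid=0 hi=7
5>4: swap(0,7), hi=6 ⇒ [4,4,5,6,5,4,4,5]
4=4: mid=1
4=4: mid=2
5>4: swap(2,6), hi=5 ⇒ [4,4,4,6,5,4,5,5]
4=4: mid=3
6>4: swap(3,5), hi=4 ⇒ [4,4,4,4,5,6,5,5]
4=4: mid=4
5>4: swap(4,4), hi=3 ⇒ [4,4,4,4,5,6,5,5]
done. lo=0 hi=3; arr=[4,4,4,4,5,6,5,5]

(0, 3)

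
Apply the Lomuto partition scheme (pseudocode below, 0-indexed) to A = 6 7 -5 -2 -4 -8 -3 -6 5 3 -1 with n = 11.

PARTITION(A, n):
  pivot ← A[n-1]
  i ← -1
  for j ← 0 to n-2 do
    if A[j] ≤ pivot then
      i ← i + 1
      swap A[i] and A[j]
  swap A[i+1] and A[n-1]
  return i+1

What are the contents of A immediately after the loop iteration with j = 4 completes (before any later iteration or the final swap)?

pivot=-1, i=-1
j=0: 6>-1, skip
j=1: 7>-1, skip
j=2: -5≤-1, i=0, swap(0,2) ⇒ -5 7 6 -2 -4 -8 -3 -6 5 3 -1
j=3: -2≤-1, i=1, swap(1,3) ⇒ -5 -2 6 7 -4 -8 -3 -6 5 3 -1
j=4: -4≤-1, i=2, swap(2,4) ⇒ -5 -2 -4 7 6 -8 -3 -6 5 3 -1
(after j=4) A = -5 -2 -4 7 6 -8 -3 -6 5 3 -1

-5 -2 -4 7 6 -8 -3 -6 5 3 -1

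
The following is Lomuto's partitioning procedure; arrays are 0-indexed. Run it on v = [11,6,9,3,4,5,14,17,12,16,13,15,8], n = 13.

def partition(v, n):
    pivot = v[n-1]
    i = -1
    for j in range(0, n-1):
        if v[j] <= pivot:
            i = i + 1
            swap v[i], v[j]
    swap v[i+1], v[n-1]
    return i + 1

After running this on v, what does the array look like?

[6,3,4,5,8,11,14,17,12,16,13,15,9]

pivot = v[12] = 8; i = -1
j=0: v[0]=11 > 8 → no swap
j=1: v[1]=6 ≤ 8 → i=0, swap v[0],v[1] → [6,11,9,3,4,5,14,17,12,16,13,15,8]
j=2: v[2]=9 > 8 → no swap
j=3: v[3]=3 ≤ 8 → i=1, swap v[1],v[3] → [6,3,9,11,4,5,14,17,12,16,13,15,8]
j=4: v[4]=4 ≤ 8 → i=2, swap v[2],v[4] → [6,3,4,11,9,5,14,17,12,16,13,15,8]
j=5: v[5]=5 ≤ 8 → i=3, swap v[3],v[5] → [6,3,4,5,9,11,14,17,12,16,13,15,8]
j=6: v[6]=14 > 8 → no swap
j=7: v[7]=17 > 8 → no swap
j=8: v[8]=12 > 8 → no swap
j=9: v[9]=16 > 8 → no swap
j=10: v[10]=13 > 8 → no swap
j=11: v[11]=15 > 8 → no swap
final swap v[4],v[12] → [6,3,4,5,8,11,14,17,12,16,13,15,9]; return 4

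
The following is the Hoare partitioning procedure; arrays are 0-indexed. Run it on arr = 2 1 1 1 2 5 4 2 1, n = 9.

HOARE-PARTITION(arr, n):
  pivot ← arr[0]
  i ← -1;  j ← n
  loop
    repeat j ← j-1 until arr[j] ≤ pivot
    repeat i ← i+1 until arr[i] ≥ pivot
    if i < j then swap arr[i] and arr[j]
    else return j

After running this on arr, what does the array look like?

1 1 1 1 2 5 4 2 2

pivot=2
j stops at 8 (1), i stops at 0 (2); swap ⇒ 1 1 1 1 2 5 4 2 2
j stops at 7 (2), i stops at 4 (2); swap ⇒ 1 1 1 1 2 5 4 2 2
j stops at 4, i stops at 5; i≥j ⇒ return 4. arr=1 1 1 1 2 5 4 2 2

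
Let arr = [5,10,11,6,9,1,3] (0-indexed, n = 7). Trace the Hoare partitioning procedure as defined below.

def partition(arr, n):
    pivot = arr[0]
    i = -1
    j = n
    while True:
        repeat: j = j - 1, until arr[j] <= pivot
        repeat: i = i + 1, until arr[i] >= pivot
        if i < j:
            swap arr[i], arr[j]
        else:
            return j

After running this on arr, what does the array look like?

pivot=5
j stops at 6 (3), i stops at 0 (5); swap ⇒ [3,10,11,6,9,1,5]
j stops at 5 (1), i stops at 1 (10); swap ⇒ [3,1,11,6,9,10,5]
j stops at 1, i stops at 2; i≥j ⇒ return 1. arr=[3,1,11,6,9,10,5]

[3,1,11,6,9,10,5]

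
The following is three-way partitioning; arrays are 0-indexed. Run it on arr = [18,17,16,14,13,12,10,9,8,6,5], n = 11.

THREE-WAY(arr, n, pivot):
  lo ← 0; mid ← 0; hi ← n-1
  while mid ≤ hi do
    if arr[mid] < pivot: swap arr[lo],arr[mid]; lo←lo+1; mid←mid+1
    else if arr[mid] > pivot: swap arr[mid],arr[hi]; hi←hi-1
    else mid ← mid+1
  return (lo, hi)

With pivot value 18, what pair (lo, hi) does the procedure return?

pivot = 18; lo=0, mid=0, hi=10
arr[mid]=18=18: mid=1
arr[mid]=17<18: swap arr[0],arr[1]; lo=1,mid=2 → [17,18,16,14,13,12,10,9,8,6,5]
arr[mid]=16<18: swap arr[1],arr[2]; lo=2,mid=3 → [17,16,18,14,13,12,10,9,8,6,5]
arr[mid]=14<18: swap arr[2],arr[3]; lo=3,mid=4 → [17,16,14,18,13,12,10,9,8,6,5]
arr[mid]=13<18: swap arr[3],arr[4]; lo=4,mid=5 → [17,16,14,13,18,12,10,9,8,6,5]
arr[mid]=12<18: swap arr[4],arr[5]; lo=5,mid=6 → [17,16,14,13,12,18,10,9,8,6,5]
arr[mid]=10<18: swap arr[5],arr[6]; lo=6,mid=7 → [17,16,14,13,12,10,18,9,8,6,5]
arr[mid]=9<18: swap arr[6],arr[7]; lo=7,mid=8 → [17,16,14,13,12,10,9,18,8,6,5]
arr[mid]=8<18: swap arr[7],arr[8]; lo=8,mid=9 → [17,16,14,13,12,10,9,8,18,6,5]
arr[mid]=6<18: swap arr[8],arr[9]; lo=9,mid=10 → [17,16,14,13,12,10,9,8,6,18,5]
arr[mid]=5<18: swap arr[9],arr[10]; lo=10,mid=11 → [17,16,14,13,12,10,9,8,6,5,18]
end: lo=10, hi=10; arr = [17,16,14,13,12,10,9,8,6,5,18]

(10, 10)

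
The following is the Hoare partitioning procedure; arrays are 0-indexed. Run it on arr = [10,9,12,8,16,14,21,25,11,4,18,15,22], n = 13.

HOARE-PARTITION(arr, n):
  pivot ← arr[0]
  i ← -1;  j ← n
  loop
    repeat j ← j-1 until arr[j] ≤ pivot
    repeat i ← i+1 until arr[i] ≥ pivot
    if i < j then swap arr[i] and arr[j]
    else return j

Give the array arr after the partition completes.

[4,9,8,12,16,14,21,25,11,10,18,15,22]

pivot = arr[0] = 10; i = -1, j = 13
j→9 (arr[9]=4≤10), i→0 (arr[0]=10≥10); i<j, swap → [4,9,12,8,16,14,21,25,11,10,18,15,22]
j→3 (arr[3]=8≤10), i→2 (arr[2]=12≥10); i<j, swap → [4,9,8,12,16,14,21,25,11,10,18,15,22]
j→2, i→3; i≥j, return j=2. arr = [4,9,8,12,16,14,21,25,11,10,18,15,22]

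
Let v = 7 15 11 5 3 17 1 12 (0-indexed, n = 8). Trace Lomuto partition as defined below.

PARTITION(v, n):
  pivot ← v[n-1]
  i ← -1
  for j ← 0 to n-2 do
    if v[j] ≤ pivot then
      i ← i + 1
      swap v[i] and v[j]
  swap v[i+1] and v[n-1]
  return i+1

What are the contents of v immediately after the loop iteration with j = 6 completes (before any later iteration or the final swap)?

7 11 5 3 1 17 15 12

pivot = v[7] = 12; i = -1
j=0: v[0]=7 ≤ 12 → i=0, swap v[0],v[0] (no change) → 7 15 11 5 3 17 1 12
j=1: v[1]=15 > 12 → no swap
j=2: v[2]=11 ≤ 12 → i=1, swap v[1],v[2] → 7 11 15 5 3 17 1 12
j=3: v[3]=5 ≤ 12 → i=2, swap v[2],v[3] → 7 11 5 15 3 17 1 12
j=4: v[4]=3 ≤ 12 → i=3, swap v[3],v[4] → 7 11 5 3 15 17 1 12
j=5: v[5]=17 > 12 → no swap
j=6: v[6]=1 ≤ 12 → i=4, swap v[4],v[6] → 7 11 5 3 1 17 15 12
(after j=6) v = 7 11 5 3 1 17 15 12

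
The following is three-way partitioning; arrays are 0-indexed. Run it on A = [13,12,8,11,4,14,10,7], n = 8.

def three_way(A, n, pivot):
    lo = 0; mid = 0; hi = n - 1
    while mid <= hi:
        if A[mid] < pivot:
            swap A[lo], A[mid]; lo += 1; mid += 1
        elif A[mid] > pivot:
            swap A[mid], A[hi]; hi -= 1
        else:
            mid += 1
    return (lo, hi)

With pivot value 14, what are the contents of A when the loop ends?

lo=0 mid=0 hi=7
13<14: swap(0,0), lo=1 mid=1 ⇒ [13,12,8,11,4,14,10,7]
12<14: swap(1,1), lo=2 mid=2 ⇒ [13,12,8,11,4,14,10,7]
8<14: swap(2,2), lo=3 mid=3 ⇒ [13,12,8,11,4,14,10,7]
11<14: swap(3,3), lo=4 mid=4 ⇒ [13,12,8,11,4,14,10,7]
4<14: swap(4,4), lo=5 mid=5 ⇒ [13,12,8,11,4,14,10,7]
14=14: mid=6
10<14: swap(5,6), lo=6 mid=7 ⇒ [13,12,8,11,4,10,14,7]
7<14: swap(6,7), lo=7 mid=8 ⇒ [13,12,8,11,4,10,7,14]
done. lo=7 hi=7; A=[13,12,8,11,4,10,7,14]

[13,12,8,11,4,10,7,14]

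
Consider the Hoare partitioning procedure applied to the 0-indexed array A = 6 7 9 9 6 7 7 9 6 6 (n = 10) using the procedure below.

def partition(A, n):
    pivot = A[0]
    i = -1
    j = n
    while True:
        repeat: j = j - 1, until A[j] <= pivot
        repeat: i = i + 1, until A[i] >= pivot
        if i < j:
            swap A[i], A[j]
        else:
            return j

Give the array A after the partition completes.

pivot = A[0] = 6; i = -1, j = 10
j→9 (A[9]=6≤6), i→0 (A[0]=6≥6); i<j, swap → 6 7 9 9 6 7 7 9 6 6
j→8 (A[8]=6≤6), i→1 (A[1]=7≥6); i<j, swap → 6 6 9 9 6 7 7 9 7 6
j→4 (A[4]=6≤6), i→2 (A[2]=9≥6); i<j, swap → 6 6 6 9 9 7 7 9 7 6
j→2, i→3; i≥j, return j=2. A = 6 6 6 9 9 7 7 9 7 6

6 6 6 9 9 7 7 9 7 6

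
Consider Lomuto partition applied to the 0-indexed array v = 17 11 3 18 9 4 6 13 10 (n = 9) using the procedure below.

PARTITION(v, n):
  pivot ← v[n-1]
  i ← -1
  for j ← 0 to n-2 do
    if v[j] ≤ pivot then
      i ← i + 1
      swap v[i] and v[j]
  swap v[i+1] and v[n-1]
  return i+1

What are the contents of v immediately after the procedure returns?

3 9 4 6 10 17 18 13 11

pivot = v[8] = 10; i = -1
j=0: v[0]=17 > 10 → no swap
j=1: v[1]=11 > 10 → no swap
j=2: v[2]=3 ≤ 10 → i=0, swap v[0],v[2] → 3 11 17 18 9 4 6 13 10
j=3: v[3]=18 > 10 → no swap
j=4: v[4]=9 ≤ 10 → i=1, swap v[1],v[4] → 3 9 17 18 11 4 6 13 10
j=5: v[5]=4 ≤ 10 → i=2, swap v[2],v[5] → 3 9 4 18 11 17 6 13 10
j=6: v[6]=6 ≤ 10 → i=3, swap v[3],v[6] → 3 9 4 6 11 17 18 13 10
j=7: v[7]=13 > 10 → no swap
final swap v[4],v[8] → 3 9 4 6 10 17 18 13 11; return 4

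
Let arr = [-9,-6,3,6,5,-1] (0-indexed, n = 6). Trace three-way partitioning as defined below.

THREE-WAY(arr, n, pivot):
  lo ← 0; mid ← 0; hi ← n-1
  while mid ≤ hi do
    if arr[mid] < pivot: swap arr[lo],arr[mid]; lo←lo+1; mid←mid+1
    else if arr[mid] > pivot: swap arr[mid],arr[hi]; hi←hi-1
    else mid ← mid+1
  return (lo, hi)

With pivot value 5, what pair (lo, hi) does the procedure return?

lo=0 mid=0 hi=5
-9<5: swap(0,0), lo=1 mid=1 ⇒ [-9,-6,3,6,5,-1]
-6<5: swap(1,1), lo=2 mid=2 ⇒ [-9,-6,3,6,5,-1]
3<5: swap(2,2), lo=3 mid=3 ⇒ [-9,-6,3,6,5,-1]
6>5: swap(3,5), hi=4 ⇒ [-9,-6,3,-1,5,6]
-1<5: swap(3,3), lo=4 mid=4 ⇒ [-9,-6,3,-1,5,6]
5=5: mid=5
done. lo=4 hi=4; arr=[-9,-6,3,-1,5,6]

(4, 4)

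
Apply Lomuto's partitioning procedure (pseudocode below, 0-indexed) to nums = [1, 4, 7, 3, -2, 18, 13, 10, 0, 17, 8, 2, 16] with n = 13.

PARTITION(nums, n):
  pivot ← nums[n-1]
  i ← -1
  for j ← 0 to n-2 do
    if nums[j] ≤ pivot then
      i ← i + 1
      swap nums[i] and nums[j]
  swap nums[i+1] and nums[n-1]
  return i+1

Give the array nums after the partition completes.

pivot=16, i=-1
j=0: 1≤16, i=0, swap(0,0) ⇒ [1, 4, 7, 3, -2, 18, 13, 10, 0, 17, 8, 2, 16]
j=1: 4≤16, i=1, swap(1,1) ⇒ [1, 4, 7, 3, -2, 18, 13, 10, 0, 17, 8, 2, 16]
j=2: 7≤16, i=2, swap(2,2) ⇒ [1, 4, 7, 3, -2, 18, 13, 10, 0, 17, 8, 2, 16]
j=3: 3≤16, i=3, swap(3,3) ⇒ [1, 4, 7, 3, -2, 18, 13, 10, 0, 17, 8, 2, 16]
j=4: -2≤16, i=4, swap(4,4) ⇒ [1, 4, 7, 3, -2, 18, 13, 10, 0, 17, 8, 2, 16]
j=5: 18>16, skip
j=6: 13≤16, i=5, swap(5,6) ⇒ [1, 4, 7, 3, -2, 13, 18, 10, 0, 17, 8, 2, 16]
j=7: 10≤16, i=6, swap(6,7) ⇒ [1, 4, 7, 3, -2, 13, 10, 18, 0, 17, 8, 2, 16]
j=8: 0≤16, i=7, swap(7,8) ⇒ [1, 4, 7, 3, -2, 13, 10, 0, 18, 17, 8, 2, 16]
j=9: 17>16, skip
j=10: 8≤16, i=8, swap(8,10) ⇒ [1, 4, 7, 3, -2, 13, 10, 0, 8, 17, 18, 2, 16]
j=11: 2≤16, i=9, swap(9,11) ⇒ [1, 4, 7, 3, -2, 13, 10, 0, 8, 2, 18, 17, 16]
swap(10,12) ⇒ [1, 4, 7, 3, -2, 13, 10, 0, 8, 2, 16, 17, 18]; return 10

[1, 4, 7, 3, -2, 13, 10, 0, 8, 2, 16, 17, 18]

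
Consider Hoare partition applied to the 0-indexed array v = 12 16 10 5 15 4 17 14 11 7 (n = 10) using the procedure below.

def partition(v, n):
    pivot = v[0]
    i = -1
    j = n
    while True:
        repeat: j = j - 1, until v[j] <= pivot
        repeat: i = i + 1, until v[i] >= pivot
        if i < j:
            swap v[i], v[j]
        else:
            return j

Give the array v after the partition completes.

7 11 10 5 4 15 17 14 16 12

pivot=12
j stops at 9 (7), i stops at 0 (12); swap ⇒ 7 16 10 5 15 4 17 14 11 12
j stops at 8 (11), i stops at 1 (16); swap ⇒ 7 11 10 5 15 4 17 14 16 12
j stops at 5 (4), i stops at 4 (15); swap ⇒ 7 11 10 5 4 15 17 14 16 12
j stops at 4, i stops at 5; i≥j ⇒ return 4. v=7 11 10 5 4 15 17 14 16 12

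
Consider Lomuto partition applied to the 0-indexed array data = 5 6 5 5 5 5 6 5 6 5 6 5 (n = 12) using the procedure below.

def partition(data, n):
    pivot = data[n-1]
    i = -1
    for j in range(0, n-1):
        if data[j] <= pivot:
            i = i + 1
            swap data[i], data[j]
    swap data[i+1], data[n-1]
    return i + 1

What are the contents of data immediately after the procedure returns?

pivot = data[11] = 5; i = -1
j=0: data[0]=5 ≤ 5 → i=0, swap data[0],data[0] (no change) → 5 6 5 5 5 5 6 5 6 5 6 5
j=1: data[1]=6 > 5 → no swap
j=2: data[2]=5 ≤ 5 → i=1, swap data[1],data[2] → 5 5 6 5 5 5 6 5 6 5 6 5
j=3: data[3]=5 ≤ 5 → i=2, swap data[2],data[3] → 5 5 5 6 5 5 6 5 6 5 6 5
j=4: data[4]=5 ≤ 5 → i=3, swap data[3],data[4] → 5 5 5 5 6 5 6 5 6 5 6 5
j=5: data[5]=5 ≤ 5 → i=4, swap data[4],data[5] → 5 5 5 5 5 6 6 5 6 5 6 5
j=6: data[6]=6 > 5 → no swap
j=7: data[7]=5 ≤ 5 → i=5, swap data[5],data[7] → 5 5 5 5 5 5 6 6 6 5 6 5
j=8: data[8]=6 > 5 → no swap
j=9: data[9]=5 ≤ 5 → i=6, swap data[6],data[9] → 5 5 5 5 5 5 5 6 6 6 6 5
j=10: data[10]=6 > 5 → no swap
final swap data[7],data[11] → 5 5 5 5 5 5 5 5 6 6 6 6; return 7

5 5 5 5 5 5 5 5 6 6 6 6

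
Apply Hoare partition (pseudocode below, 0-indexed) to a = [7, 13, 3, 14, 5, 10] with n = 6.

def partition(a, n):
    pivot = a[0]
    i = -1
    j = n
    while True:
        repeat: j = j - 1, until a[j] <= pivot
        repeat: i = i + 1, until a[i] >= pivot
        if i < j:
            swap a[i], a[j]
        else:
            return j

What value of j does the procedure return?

pivot=7
j stops at 4 (5), i stops at 0 (7); swap ⇒ [5, 13, 3, 14, 7, 10]
j stops at 2 (3), i stops at 1 (13); swap ⇒ [5, 3, 13, 14, 7, 10]
j stops at 1, i stops at 2; i≥j ⇒ return 1. a=[5, 3, 13, 14, 7, 10]

1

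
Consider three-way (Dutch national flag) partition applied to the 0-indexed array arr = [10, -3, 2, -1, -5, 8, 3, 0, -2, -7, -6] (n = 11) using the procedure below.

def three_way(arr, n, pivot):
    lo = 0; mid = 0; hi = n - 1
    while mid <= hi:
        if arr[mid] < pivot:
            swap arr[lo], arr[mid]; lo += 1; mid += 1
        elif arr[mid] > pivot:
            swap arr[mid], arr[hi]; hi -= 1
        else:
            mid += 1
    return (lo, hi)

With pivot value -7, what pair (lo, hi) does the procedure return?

lo=0 mid=0 hi=10
10>-7: swap(0,10), hi=9 ⇒ [-6, -3, 2, -1, -5, 8, 3, 0, -2, -7, 10]
-6>-7: swap(0,9), hi=8 ⇒ [-7, -3, 2, -1, -5, 8, 3, 0, -2, -6, 10]
-7=-7: mid=1
-3>-7: swap(1,8), hi=7 ⇒ [-7, -2, 2, -1, -5, 8, 3, 0, -3, -6, 10]
-2>-7: swap(1,7), hi=6 ⇒ [-7, 0, 2, -1, -5, 8, 3, -2, -3, -6, 10]
0>-7: swap(1,6), hi=5 ⇒ [-7, 3, 2, -1, -5, 8, 0, -2, -3, -6, 10]
3>-7: swap(1,5), hi=4 ⇒ [-7, 8, 2, -1, -5, 3, 0, -2, -3, -6, 10]
8>-7: swap(1,4), hi=3 ⇒ [-7, -5, 2, -1, 8, 3, 0, -2, -3, -6, 10]
-5>-7: swap(1,3), hi=2 ⇒ [-7, -1, 2, -5, 8, 3, 0, -2, -3, -6, 10]
-1>-7: swap(1,2), hi=1 ⇒ [-7, 2, -1, -5, 8, 3, 0, -2, -3, -6, 10]
2>-7: swap(1,1), hi=0 ⇒ [-7, 2, -1, -5, 8, 3, 0, -2, -3, -6, 10]
done. lo=0 hi=0; arr=[-7, 2, -1, -5, 8, 3, 0, -2, -3, -6, 10]

(0, 0)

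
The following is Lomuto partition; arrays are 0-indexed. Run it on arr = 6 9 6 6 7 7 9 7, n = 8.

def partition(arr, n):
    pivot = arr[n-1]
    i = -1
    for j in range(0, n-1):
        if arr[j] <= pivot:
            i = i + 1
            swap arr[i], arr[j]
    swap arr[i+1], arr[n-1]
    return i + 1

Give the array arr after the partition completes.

6 6 6 7 7 7 9 9

pivot = arr[7] = 7; i = -1
j=0: arr[0]=6 ≤ 7 → i=0, swap arr[0],arr[0] (no change) → 6 9 6 6 7 7 9 7
j=1: arr[1]=9 > 7 → no swap
j=2: arr[2]=6 ≤ 7 → i=1, swap arr[1],arr[2] → 6 6 9 6 7 7 9 7
j=3: arr[3]=6 ≤ 7 → i=2, swap arr[2],arr[3] → 6 6 6 9 7 7 9 7
j=4: arr[4]=7 ≤ 7 → i=3, swap arr[3],arr[4] → 6 6 6 7 9 7 9 7
j=5: arr[5]=7 ≤ 7 → i=4, swap arr[4],arr[5] → 6 6 6 7 7 9 9 7
j=6: arr[6]=9 > 7 → no swap
final swap arr[5],arr[7] → 6 6 6 7 7 7 9 9; return 5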